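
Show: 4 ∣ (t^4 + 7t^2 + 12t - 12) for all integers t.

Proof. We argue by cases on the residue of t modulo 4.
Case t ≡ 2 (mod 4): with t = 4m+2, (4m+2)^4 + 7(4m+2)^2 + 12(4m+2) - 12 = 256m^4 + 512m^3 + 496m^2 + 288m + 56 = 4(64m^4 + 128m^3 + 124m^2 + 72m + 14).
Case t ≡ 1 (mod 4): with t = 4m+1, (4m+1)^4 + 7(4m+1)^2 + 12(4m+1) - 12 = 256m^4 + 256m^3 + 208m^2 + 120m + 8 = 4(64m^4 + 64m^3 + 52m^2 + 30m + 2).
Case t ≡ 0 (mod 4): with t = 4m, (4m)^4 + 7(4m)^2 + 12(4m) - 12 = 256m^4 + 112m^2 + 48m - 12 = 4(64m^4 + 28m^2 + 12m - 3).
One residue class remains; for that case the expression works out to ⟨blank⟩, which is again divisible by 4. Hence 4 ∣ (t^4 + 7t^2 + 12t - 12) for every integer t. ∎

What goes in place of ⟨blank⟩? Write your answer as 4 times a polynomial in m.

The residues treated are {2, 1, 0}, so the missing case is t ≡ 3 (mod 4); write t = 4m+3.
Then (4m+3)^4 + 7(4m+3)^2 + 12(4m+3) - 12 = 256m^4 + 768m^3 + 976m^2 + 648m + 168 = 4(64m^4 + 192m^3 + 244m^2 + 162m + 42).

4(64m^4 + 192m^3 + 244m^2 + 162m + 42)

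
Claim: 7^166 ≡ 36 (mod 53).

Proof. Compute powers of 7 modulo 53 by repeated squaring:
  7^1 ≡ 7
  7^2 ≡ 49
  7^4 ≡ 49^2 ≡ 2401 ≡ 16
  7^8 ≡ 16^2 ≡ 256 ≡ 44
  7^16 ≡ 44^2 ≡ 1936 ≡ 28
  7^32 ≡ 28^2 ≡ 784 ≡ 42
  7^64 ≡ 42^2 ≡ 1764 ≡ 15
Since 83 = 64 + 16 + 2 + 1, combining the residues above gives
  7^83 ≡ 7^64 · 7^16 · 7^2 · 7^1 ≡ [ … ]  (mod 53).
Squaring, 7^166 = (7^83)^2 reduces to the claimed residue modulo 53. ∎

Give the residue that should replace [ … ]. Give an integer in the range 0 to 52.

Multiply the listed residues: 15 · 28 · 49 · 7 = 420 → 20580 → 144060.
Reducing modulo 53: 144060 = 2718·53 + 6, so 7^83 ≡ 6.

6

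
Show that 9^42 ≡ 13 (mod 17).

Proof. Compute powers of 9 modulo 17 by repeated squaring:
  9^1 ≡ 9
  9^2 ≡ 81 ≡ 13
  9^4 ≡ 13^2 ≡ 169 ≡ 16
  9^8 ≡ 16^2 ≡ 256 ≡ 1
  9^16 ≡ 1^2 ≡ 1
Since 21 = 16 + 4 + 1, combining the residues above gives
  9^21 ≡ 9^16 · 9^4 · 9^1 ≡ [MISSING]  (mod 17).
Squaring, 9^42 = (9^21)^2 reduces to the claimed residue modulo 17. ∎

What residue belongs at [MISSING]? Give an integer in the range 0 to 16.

9^16 · 9^4 · 9^1 ≡ 1 · 16 · 9 = 144.
144 mod 17 = 8, so 9^21 ≡ 8 (mod 17).

8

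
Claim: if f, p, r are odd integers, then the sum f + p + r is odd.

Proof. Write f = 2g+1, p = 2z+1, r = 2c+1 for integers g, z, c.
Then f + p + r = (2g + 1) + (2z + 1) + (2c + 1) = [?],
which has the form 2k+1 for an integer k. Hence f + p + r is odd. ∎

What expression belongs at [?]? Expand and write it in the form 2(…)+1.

Expanding: (2g + 1) + (2z + 1) + (2c + 1) = 2c + 2g + 2z + 3.
Every term except the constant is even, so this is 2(c + g + z + 1) + 1,
and c + g + z + 1 ∈ ℤ gives the required form.

2(c + g + z + 1) + 1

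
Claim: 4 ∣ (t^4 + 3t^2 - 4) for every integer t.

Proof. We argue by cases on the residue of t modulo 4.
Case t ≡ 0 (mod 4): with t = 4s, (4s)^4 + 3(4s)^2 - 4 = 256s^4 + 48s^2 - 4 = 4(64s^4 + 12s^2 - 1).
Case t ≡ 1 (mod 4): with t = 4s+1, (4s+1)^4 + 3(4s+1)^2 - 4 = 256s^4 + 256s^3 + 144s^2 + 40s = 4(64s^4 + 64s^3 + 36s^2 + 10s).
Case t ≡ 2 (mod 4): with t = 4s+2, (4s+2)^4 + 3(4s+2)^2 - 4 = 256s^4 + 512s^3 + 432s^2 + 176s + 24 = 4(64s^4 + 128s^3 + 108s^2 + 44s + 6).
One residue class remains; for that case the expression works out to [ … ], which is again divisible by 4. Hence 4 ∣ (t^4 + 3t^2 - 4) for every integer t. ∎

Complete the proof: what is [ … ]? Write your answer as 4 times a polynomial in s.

Only t ≡ 3 (mod 4) is unaccounted for. Put t = 4s+3:
(4s+3)^4 + 3(4s+3)^2 - 4 expands to 256s^4 + 768s^3 + 912s^2 + 504s + 104,
and factoring out 4 leaves 4(64s^4 + 192s^3 + 228s^2 + 126s + 26).

4(64s^4 + 192s^3 + 228s^2 + 126s + 26)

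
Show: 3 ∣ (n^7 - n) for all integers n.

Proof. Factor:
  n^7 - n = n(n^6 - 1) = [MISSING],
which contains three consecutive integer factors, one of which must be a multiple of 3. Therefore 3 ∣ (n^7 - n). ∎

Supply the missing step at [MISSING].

(n - 1)n(n + 1)(n^4 + n^2 + 1)

n^6 - 1 = (n^2 - 1)(n^4 + n^2 + 1), and n^2 - 1 = (n-1)(n+1).
So n(n^6 - 1) = (n - 1)n(n + 1)(n^4 + n^2 + 1).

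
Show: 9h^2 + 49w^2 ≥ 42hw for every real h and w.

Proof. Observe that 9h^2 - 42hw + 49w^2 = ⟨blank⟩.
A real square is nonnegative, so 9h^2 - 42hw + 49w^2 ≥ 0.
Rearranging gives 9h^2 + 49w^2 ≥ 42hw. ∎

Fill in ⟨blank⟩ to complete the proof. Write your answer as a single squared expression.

9h^2 - 42hw + 49w^2 is a perfect-square trinomial: the outer terms are (3h)^2 and (7w)^2, and the cross term is -2·3h·7w.
So 9h^2 - 42hw + 49w^2 = (3h - 7w)^2 ≥ 0.

(3h - 7w)^2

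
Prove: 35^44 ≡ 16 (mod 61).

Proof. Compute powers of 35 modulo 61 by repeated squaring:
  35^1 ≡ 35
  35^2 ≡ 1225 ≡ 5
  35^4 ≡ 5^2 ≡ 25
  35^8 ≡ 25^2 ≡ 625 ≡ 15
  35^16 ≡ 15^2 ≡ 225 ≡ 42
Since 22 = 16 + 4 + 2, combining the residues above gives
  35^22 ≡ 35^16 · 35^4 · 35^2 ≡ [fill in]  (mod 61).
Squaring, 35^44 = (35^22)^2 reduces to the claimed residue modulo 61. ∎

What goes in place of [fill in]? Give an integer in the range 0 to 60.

4

Multiply the listed residues: 42 · 25 · 5 = 1050 → 5250.
Reducing modulo 61: 5250 = 86·61 + 4, so 35^22 ≡ 4.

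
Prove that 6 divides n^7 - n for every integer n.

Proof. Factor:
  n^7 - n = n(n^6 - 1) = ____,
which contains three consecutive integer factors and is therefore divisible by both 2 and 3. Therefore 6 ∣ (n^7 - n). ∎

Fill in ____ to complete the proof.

(n - 1)n(n + 1)(n^4 + n^2 + 1)

n^6 - 1 = (n^2 - 1)(n^4 + n^2 + 1), and n^2 - 1 = (n-1)(n+1).
So n(n^6 - 1) = (n - 1)n(n + 1)(n^4 + n^2 + 1).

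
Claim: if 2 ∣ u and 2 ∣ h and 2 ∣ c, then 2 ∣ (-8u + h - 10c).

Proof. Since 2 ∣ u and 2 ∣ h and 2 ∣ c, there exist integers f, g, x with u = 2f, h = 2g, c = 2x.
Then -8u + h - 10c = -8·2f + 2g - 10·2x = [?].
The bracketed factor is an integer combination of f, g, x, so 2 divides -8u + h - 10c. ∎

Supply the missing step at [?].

2(-8f + g - 10x)

Pull the common 2 out of every term: -8·2f + 2g - 10·2x = 2(-8f + g - 10x).
-8f + g - 10x is an integer, which exhibits the divisibility.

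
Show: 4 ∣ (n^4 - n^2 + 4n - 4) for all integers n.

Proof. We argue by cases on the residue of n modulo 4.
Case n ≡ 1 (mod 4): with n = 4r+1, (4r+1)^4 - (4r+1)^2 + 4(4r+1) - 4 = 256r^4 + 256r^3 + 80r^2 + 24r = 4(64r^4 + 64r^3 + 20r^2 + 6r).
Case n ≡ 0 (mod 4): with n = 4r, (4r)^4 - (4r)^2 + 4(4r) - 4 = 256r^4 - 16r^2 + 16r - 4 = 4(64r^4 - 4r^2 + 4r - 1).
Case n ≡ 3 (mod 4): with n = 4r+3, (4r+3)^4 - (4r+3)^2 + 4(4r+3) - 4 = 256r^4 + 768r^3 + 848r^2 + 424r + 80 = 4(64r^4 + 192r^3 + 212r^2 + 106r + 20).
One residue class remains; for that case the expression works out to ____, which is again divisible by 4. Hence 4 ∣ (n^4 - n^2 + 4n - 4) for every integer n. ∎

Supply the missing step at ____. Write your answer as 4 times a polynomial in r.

Only n ≡ 2 (mod 4) is unaccounted for. Put n = 4r+2:
(4r+2)^4 - (4r+2)^2 + 4(4r+2) - 4 expands to 256r^4 + 512r^3 + 368r^2 + 128r + 16,
and factoring out 4 leaves 4(64r^4 + 128r^3 + 92r^2 + 32r + 4).

4(64r^4 + 128r^3 + 92r^2 + 32r + 4)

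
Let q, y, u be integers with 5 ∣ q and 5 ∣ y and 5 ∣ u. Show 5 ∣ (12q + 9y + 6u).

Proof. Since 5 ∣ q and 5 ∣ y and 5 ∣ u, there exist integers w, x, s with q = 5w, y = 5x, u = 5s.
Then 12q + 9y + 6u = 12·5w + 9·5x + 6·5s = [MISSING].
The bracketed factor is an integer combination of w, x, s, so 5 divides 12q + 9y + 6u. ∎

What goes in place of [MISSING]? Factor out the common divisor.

5(6s + 12w + 9x)

Pull the common 5 out of every term: 12·5w + 9·5x + 6·5s = 5(6s + 12w + 9x).
6s + 12w + 9x is an integer, which exhibits the divisibility.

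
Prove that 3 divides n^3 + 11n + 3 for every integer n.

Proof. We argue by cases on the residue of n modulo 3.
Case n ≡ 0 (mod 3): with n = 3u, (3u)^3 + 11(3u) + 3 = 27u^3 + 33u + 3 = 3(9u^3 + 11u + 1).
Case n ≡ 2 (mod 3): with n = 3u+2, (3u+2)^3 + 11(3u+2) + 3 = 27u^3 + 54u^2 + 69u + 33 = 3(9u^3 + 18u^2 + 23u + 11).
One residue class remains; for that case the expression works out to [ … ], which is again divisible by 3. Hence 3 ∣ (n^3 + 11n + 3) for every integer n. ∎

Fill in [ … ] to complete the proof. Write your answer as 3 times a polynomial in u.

3(9u^3 + 9u^2 + 14u + 5)

The residues treated are {0, 2}, so the missing case is n ≡ 1 (mod 3); write n = 3u+1.
Then (3u+1)^3 + 11(3u+1) + 3 = 27u^3 + 27u^2 + 42u + 15 = 3(9u^3 + 9u^2 + 14u + 5).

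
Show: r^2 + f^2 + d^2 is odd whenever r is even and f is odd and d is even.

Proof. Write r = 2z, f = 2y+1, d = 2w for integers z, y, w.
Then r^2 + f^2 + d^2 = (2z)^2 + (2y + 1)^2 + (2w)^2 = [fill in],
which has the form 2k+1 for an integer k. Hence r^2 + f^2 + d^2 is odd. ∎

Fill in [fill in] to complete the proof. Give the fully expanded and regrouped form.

2(2w^2 + 2y^2 + 2y + 2z^2) + 1

Expanding: (2z)^2 + (2y + 1)^2 + (2w)^2 = 4w^2 + 4y^2 + 4y + 4z^2 + 1.
Every term except the constant is even, so this is 2(2w^2 + 2y^2 + 2y + 2z^2) + 1,
and 2w^2 + 2y^2 + 2y + 2z^2 ∈ ℤ gives the required form.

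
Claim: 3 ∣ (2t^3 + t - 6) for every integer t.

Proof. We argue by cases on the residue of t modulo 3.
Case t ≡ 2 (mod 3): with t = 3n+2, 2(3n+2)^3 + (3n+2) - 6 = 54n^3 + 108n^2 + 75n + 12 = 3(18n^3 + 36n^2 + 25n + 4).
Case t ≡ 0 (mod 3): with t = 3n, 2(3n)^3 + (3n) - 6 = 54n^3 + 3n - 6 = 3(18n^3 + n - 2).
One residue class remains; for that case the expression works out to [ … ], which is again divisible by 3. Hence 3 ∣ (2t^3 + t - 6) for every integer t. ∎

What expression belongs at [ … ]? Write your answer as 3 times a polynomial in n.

Only t ≡ 1 (mod 3) is unaccounted for. Put t = 3n+1:
2(3n+1)^3 + (3n+1) - 6 expands to 54n^3 + 54n^2 + 21n - 3,
and factoring out 3 leaves 3(18n^3 + 18n^2 + 7n - 1).

3(18n^3 + 18n^2 + 7n - 1)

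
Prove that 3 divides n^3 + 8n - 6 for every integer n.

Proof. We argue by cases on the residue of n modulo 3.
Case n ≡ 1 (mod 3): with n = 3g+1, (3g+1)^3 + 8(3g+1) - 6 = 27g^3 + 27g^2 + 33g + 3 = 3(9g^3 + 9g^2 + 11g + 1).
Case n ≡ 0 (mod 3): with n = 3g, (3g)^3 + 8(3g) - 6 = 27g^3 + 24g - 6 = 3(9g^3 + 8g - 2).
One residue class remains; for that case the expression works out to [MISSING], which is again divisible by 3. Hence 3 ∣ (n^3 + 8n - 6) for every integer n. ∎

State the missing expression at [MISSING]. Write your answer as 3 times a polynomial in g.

3(9g^3 + 18g^2 + 20g + 6)

Only n ≡ 2 (mod 3) is unaccounted for. Put n = 3g+2:
(3g+2)^3 + 8(3g+2) - 6 expands to 27g^3 + 54g^2 + 60g + 18,
and factoring out 3 leaves 3(9g^3 + 18g^2 + 20g + 6).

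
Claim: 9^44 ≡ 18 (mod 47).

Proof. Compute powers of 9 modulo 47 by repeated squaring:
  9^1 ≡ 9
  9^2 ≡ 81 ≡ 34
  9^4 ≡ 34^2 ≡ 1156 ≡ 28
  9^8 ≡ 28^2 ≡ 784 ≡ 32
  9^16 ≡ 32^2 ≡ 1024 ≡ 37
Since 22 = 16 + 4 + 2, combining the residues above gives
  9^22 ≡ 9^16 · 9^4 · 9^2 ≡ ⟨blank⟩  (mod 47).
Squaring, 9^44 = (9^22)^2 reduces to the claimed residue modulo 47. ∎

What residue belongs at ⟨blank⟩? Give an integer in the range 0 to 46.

Multiply the listed residues: 37 · 28 · 34 = 1036 → 35224.
Reducing modulo 47: 35224 = 749·47 + 21, so 9^22 ≡ 21.

21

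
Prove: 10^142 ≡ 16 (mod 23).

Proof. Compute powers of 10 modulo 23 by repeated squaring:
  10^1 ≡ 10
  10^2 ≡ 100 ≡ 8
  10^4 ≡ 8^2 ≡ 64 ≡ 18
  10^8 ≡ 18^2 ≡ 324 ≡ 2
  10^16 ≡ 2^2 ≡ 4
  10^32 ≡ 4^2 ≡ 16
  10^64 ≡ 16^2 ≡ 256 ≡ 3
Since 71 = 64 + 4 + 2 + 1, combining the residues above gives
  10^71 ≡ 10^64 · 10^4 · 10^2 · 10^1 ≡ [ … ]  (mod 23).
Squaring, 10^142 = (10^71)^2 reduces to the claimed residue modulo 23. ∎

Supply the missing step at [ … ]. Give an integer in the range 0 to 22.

19

10^64 · 10^4 · 10^2 · 10^1 ≡ 3 · 18 · 8 · 10 = 4320.
4320 mod 23 = 19, so 10^71 ≡ 19 (mod 23).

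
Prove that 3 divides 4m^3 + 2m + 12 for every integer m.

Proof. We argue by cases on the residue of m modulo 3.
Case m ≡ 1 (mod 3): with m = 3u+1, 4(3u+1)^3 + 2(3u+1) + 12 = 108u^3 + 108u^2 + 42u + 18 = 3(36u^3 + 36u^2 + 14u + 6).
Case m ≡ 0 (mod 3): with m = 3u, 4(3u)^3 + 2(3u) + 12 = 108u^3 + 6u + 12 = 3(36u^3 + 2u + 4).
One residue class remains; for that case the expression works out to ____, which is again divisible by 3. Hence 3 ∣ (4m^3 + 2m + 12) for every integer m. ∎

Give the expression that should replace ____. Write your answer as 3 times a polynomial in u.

Only m ≡ 2 (mod 3) is unaccounted for. Put m = 3u+2:
4(3u+2)^3 + 2(3u+2) + 12 expands to 108u^3 + 216u^2 + 150u + 48,
and factoring out 3 leaves 3(36u^3 + 72u^2 + 50u + 16).

3(36u^3 + 72u^2 + 50u + 16)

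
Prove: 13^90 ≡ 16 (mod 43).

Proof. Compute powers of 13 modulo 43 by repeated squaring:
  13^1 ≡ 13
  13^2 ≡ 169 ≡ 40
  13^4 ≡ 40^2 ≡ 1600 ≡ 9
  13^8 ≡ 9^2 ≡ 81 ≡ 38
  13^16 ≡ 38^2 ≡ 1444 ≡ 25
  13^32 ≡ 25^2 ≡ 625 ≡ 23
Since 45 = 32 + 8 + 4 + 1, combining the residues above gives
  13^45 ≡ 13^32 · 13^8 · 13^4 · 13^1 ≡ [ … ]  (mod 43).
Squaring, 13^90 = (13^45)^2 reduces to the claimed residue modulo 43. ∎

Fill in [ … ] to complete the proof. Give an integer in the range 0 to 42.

Multiply the listed residues: 23 · 38 · 9 · 13 = 874 → 7866 → 102258.
Reducing modulo 43: 102258 = 2378·43 + 4, so 13^45 ≡ 4.

4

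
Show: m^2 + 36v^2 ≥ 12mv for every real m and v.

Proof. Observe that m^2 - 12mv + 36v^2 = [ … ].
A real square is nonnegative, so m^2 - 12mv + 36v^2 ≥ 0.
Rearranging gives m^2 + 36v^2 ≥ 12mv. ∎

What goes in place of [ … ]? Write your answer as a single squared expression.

m^2 - 12mv + 36v^2 is a perfect-square trinomial: the outer terms are (m)^2 and (6v)^2, and the cross term is -2·m·6v.
So m^2 - 12mv + 36v^2 = (m - 6v)^2 ≥ 0.

(m - 6v)^2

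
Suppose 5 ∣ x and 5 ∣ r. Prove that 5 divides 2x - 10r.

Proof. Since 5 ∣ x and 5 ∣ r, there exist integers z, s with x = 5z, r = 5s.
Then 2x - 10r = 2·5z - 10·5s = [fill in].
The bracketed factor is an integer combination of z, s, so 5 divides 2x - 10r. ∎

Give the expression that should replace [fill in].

Each term has a factor of 5: 2·5z - 10·5s = 5·(-10s + 2z).
Since -10s + 2z is an integer, 5 ∣ (2x - 10r).

5(-10s + 2z)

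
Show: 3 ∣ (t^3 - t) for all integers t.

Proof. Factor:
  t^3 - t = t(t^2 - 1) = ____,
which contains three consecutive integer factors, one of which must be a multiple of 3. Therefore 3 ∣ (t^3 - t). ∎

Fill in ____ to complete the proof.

t(t^2 - 1) = t(t - 1)(t + 1) = (t - 1)t(t + 1).
These three factors are consecutive integers, so their product is divisible by 3.

(t - 1)t(t + 1)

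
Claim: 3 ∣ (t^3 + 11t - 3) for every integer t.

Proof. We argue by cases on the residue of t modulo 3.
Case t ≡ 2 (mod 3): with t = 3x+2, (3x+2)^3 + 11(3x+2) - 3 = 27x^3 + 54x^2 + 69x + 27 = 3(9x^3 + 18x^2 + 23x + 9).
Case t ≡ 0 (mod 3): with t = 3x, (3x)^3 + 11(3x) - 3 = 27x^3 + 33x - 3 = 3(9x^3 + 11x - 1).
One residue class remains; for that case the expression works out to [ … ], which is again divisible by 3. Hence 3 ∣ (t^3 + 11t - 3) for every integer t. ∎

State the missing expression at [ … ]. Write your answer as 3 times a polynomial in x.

3(9x^3 + 9x^2 + 14x + 3)

Only t ≡ 1 (mod 3) is unaccounted for. Put t = 3x+1:
(3x+1)^3 + 11(3x+1) - 3 expands to 27x^3 + 27x^2 + 42x + 9,
and factoring out 3 leaves 3(9x^3 + 9x^2 + 14x + 3).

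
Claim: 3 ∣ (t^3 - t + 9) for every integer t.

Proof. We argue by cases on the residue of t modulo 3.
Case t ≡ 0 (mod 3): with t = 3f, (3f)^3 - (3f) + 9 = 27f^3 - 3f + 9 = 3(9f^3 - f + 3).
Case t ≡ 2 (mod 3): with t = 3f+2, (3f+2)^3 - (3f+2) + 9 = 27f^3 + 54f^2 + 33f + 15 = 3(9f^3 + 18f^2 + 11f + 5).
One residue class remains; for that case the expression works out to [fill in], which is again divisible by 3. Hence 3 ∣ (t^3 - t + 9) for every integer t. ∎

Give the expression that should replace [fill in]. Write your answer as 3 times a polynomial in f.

The residues treated are {0, 2}, so the missing case is t ≡ 1 (mod 3); write t = 3f+1.
Then (3f+1)^3 - (3f+1) + 9 = 27f^3 + 27f^2 + 6f + 9 = 3(9f^3 + 9f^2 + 2f + 3).

3(9f^3 + 9f^2 + 2f + 3)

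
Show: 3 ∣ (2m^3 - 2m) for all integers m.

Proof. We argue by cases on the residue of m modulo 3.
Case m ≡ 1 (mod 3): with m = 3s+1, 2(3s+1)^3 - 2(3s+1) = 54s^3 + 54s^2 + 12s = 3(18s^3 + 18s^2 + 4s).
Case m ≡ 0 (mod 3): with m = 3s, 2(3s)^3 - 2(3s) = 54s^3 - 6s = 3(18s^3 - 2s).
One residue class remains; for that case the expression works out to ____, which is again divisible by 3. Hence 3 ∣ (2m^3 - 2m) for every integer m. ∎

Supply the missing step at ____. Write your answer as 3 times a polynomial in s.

3(18s^3 + 36s^2 + 22s + 4)

Only m ≡ 2 (mod 3) is unaccounted for. Put m = 3s+2:
2(3s+2)^3 - 2(3s+2) expands to 54s^3 + 108s^2 + 66s + 12,
and factoring out 3 leaves 3(18s^3 + 36s^2 + 22s + 4).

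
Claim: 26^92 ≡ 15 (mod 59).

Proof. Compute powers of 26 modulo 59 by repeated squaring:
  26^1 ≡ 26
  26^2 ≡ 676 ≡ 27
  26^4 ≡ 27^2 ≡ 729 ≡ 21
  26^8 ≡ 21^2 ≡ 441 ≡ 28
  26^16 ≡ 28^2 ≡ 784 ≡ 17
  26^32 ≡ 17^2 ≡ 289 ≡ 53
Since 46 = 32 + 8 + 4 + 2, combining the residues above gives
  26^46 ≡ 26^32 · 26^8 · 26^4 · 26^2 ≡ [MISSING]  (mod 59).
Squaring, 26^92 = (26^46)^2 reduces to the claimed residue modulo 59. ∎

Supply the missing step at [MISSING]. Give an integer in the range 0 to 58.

29

Multiply the listed residues: 53 · 28 · 21 · 27 = 1484 → 31164 → 841428.
Reducing modulo 59: 841428 = 14261·59 + 29, so 26^46 ≡ 29.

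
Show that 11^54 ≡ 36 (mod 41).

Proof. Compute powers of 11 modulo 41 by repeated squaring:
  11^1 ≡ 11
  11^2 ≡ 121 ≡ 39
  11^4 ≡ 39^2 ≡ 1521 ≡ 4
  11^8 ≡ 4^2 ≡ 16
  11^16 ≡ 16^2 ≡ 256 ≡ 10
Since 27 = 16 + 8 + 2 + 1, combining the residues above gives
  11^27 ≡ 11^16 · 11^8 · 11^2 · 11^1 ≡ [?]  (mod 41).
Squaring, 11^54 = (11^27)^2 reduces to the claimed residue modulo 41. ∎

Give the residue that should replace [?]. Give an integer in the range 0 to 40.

6

Multiply the listed residues: 10 · 16 · 39 · 11 = 160 → 6240 → 68640.
Reducing modulo 41: 68640 = 1674·41 + 6, so 11^27 ≡ 6.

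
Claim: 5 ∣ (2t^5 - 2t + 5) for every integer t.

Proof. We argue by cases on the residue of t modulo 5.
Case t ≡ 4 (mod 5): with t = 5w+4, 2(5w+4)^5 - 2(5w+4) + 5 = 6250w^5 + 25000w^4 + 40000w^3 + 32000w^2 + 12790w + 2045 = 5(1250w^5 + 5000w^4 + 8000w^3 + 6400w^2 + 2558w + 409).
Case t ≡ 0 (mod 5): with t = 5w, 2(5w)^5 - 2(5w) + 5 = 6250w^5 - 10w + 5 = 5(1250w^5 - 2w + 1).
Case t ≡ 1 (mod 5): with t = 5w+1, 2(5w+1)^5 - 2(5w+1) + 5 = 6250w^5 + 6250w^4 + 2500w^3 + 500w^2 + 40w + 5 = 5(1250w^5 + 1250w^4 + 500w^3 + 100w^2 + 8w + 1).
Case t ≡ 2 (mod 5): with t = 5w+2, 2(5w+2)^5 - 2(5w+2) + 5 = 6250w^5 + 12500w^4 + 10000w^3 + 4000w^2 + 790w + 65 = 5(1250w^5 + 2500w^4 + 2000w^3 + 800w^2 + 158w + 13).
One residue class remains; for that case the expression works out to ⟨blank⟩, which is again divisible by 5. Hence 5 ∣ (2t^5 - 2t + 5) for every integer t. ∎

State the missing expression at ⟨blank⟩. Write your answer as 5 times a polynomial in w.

Only t ≡ 3 (mod 5) is unaccounted for. Put t = 5w+3:
2(5w+3)^5 - 2(5w+3) + 5 expands to 6250w^5 + 18750w^4 + 22500w^3 + 13500w^2 + 4040w + 485,
and factoring out 5 leaves 5(1250w^5 + 3750w^4 + 4500w^3 + 2700w^2 + 808w + 97).

5(1250w^5 + 3750w^4 + 4500w^3 + 2700w^2 + 808w + 97)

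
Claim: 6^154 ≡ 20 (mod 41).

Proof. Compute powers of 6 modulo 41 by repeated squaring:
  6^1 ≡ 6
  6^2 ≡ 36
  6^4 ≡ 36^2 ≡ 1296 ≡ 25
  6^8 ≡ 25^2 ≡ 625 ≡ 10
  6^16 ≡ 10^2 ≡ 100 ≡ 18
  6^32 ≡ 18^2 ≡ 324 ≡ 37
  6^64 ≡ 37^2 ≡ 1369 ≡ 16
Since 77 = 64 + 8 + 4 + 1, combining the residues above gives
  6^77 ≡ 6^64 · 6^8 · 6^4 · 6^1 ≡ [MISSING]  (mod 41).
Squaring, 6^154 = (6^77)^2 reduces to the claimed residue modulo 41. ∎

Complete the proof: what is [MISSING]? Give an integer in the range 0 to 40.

Multiply the listed residues: 16 · 10 · 25 · 6 = 160 → 4000 → 24000.
Reducing modulo 41: 24000 = 585·41 + 15, so 6^77 ≡ 15.

15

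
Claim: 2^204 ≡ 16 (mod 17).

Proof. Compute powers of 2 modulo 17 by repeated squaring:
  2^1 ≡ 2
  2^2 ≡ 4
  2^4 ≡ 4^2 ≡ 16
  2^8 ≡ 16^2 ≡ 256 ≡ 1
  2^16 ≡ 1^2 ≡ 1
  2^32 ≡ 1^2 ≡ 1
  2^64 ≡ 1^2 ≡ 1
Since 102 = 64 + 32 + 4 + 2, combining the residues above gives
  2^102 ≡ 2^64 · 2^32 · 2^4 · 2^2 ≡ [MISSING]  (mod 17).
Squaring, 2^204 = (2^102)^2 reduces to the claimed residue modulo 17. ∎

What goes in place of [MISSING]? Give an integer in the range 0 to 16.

2^64 · 2^32 · 2^4 · 2^2 ≡ 1 · 1 · 16 · 4 = 64.
64 mod 17 = 13, so 2^102 ≡ 13 (mod 17).

13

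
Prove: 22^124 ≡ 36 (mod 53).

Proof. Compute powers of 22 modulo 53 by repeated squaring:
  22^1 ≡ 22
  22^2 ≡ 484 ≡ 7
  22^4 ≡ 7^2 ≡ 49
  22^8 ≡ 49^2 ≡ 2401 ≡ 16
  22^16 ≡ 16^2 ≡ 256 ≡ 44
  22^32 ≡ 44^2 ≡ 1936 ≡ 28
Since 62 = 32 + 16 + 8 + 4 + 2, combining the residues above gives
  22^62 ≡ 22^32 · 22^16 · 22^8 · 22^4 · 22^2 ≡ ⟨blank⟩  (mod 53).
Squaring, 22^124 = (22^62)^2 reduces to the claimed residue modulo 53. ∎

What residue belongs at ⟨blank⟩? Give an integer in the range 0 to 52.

22^32 · 22^16 · 22^8 · 22^4 · 22^2 ≡ 28 · 44 · 16 · 49 · 7 = 6761216.
6761216 mod 53 = 6, so 22^62 ≡ 6 (mod 53).

6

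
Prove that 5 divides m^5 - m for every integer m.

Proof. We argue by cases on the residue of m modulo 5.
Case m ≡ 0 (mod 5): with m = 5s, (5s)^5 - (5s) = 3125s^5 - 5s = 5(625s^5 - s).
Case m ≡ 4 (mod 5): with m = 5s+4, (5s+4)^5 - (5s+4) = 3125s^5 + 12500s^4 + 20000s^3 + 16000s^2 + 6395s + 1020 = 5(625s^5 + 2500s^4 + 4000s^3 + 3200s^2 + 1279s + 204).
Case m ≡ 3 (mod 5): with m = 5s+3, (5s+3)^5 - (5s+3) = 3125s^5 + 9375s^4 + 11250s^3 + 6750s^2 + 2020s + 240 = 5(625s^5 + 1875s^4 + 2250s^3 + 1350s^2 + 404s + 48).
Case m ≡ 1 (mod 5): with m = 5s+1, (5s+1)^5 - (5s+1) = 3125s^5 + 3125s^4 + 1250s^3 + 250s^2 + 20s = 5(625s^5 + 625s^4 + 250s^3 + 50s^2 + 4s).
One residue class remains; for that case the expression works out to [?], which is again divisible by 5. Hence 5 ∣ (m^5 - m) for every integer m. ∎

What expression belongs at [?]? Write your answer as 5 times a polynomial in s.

The residues treated are {0, 4, 3, 1}, so the missing case is m ≡ 2 (mod 5); write m = 5s+2.
Then (5s+2)^5 - (5s+2) = 3125s^5 + 6250s^4 + 5000s^3 + 2000s^2 + 395s + 30 = 5(625s^5 + 1250s^4 + 1000s^3 + 400s^2 + 79s + 6).

5(625s^5 + 1250s^4 + 1000s^3 + 400s^2 + 79s + 6)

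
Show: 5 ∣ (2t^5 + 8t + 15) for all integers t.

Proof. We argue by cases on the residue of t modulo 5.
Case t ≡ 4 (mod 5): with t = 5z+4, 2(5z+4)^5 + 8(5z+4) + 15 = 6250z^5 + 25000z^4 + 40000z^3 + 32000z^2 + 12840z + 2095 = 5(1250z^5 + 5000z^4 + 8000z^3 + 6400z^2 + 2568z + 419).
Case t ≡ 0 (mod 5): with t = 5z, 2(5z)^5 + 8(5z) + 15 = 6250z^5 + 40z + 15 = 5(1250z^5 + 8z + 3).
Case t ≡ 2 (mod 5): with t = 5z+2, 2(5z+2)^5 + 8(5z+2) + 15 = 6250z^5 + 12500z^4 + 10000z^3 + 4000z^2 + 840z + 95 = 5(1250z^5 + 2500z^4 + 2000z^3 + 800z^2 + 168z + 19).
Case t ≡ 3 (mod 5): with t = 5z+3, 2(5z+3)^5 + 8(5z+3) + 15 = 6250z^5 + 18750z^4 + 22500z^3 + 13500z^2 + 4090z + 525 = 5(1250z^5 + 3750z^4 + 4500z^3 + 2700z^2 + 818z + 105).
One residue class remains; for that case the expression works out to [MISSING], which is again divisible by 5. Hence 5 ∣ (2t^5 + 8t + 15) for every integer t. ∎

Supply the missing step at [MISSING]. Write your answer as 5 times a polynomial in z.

Only t ≡ 1 (mod 5) is unaccounted for. Put t = 5z+1:
2(5z+1)^5 + 8(5z+1) + 15 expands to 6250z^5 + 6250z^4 + 2500z^3 + 500z^2 + 90z + 25,
and factoring out 5 leaves 5(1250z^5 + 1250z^4 + 500z^3 + 100z^2 + 18z + 5).

5(1250z^5 + 1250z^4 + 500z^3 + 100z^2 + 18z + 5)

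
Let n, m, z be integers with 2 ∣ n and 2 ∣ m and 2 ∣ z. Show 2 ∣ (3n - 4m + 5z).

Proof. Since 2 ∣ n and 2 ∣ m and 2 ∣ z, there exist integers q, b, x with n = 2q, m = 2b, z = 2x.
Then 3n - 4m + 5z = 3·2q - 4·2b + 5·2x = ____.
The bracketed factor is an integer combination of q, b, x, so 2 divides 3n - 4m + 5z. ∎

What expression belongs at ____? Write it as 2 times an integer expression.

Each term has a factor of 2: 3·2q - 4·2b + 5·2x = 2·(-4b + 3q + 5x).
Since -4b + 3q + 5x is an integer, 2 ∣ (3n - 4m + 5z).

2(-4b + 3q + 5x)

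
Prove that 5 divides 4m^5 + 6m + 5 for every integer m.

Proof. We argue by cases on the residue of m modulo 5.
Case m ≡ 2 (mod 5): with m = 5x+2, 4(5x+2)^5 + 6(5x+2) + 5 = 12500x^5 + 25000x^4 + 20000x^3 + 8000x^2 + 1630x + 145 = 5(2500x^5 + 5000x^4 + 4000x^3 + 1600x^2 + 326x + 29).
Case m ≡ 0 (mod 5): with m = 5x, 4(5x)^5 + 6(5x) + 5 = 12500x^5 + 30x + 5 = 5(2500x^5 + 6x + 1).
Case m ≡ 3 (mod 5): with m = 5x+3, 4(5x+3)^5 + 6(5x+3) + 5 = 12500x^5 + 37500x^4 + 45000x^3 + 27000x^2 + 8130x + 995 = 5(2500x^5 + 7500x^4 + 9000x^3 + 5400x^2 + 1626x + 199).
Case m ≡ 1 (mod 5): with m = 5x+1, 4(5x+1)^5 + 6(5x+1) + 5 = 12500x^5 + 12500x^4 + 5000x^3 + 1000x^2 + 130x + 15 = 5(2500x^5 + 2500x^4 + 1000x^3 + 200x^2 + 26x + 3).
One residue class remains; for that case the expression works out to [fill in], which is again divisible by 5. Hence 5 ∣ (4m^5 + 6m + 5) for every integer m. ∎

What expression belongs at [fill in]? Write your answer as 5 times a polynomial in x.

The residues treated are {2, 0, 3, 1}, so the missing case is m ≡ 4 (mod 5); write m = 5x+4.
Then 4(5x+4)^5 + 6(5x+4) + 5 = 12500x^5 + 50000x^4 + 80000x^3 + 64000x^2 + 25630x + 4125 = 5(2500x^5 + 10000x^4 + 16000x^3 + 12800x^2 + 5126x + 825).

5(2500x^5 + 10000x^4 + 16000x^3 + 12800x^2 + 5126x + 825)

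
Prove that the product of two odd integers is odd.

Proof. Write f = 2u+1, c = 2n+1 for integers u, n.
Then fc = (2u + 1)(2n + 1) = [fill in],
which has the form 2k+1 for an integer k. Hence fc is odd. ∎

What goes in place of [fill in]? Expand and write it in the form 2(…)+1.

Expanding: (2u + 1)(2n + 1) = 4nu + 2n + 2u + 1.
Every term except the constant is even, so this is 2(2nu + n + u) + 1,
and 2nu + n + u ∈ ℤ gives the required form.

2(2nu + n + u) + 1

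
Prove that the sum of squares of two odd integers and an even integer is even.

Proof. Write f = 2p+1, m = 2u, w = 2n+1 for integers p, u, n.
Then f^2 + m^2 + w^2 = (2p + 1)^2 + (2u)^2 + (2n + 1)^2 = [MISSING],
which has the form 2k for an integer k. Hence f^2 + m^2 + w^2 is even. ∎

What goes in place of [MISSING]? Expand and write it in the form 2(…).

(2p + 1)^2 + (2u)^2 + (2n + 1)^2 = 4n^2 + 4n + 4p^2 + 4p + 4u^2 + 2
= 2(2n^2 + 2n + 2p^2 + 2p + 2u^2 + 1).
Since 2n^2 + 2n + 2p^2 + 2p + 2u^2 + 1 is an integer, the sum of squares is of the form 2k for an integer k.

2(2n^2 + 2n + 2p^2 + 2p + 2u^2 + 1)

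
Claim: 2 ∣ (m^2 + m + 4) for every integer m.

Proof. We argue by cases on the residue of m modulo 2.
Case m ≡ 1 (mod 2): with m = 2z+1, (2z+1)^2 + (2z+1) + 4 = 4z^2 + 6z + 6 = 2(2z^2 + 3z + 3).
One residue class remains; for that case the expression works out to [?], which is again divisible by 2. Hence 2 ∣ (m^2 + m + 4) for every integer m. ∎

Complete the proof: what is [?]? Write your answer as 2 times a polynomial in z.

2(2z^2 + z + 2)

Only m ≡ 0 (mod 2) is unaccounted for. Put m = 2z:
(2z)^2 + (2z) + 4 expands to 4z^2 + 2z + 4,
and factoring out 2 leaves 2(2z^2 + z + 2).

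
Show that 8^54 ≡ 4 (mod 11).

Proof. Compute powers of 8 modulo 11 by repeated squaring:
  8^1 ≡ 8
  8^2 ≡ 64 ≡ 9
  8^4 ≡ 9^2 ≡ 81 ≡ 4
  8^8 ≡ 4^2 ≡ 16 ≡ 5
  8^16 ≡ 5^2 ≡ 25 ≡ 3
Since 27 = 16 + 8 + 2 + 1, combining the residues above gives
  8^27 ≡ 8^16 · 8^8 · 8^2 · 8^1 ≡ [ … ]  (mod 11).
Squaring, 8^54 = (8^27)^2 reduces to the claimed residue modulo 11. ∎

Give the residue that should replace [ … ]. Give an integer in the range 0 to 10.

8^16 · 8^8 · 8^2 · 8^1 ≡ 3 · 5 · 9 · 8 = 1080.
1080 mod 11 = 2, so 8^27 ≡ 2 (mod 11).

2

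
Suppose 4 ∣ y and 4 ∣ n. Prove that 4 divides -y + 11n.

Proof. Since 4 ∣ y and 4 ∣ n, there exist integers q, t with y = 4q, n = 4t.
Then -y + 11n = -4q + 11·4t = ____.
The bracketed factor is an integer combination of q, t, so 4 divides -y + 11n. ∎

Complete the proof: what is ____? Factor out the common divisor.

4(-q + 11t)

Pull the common 4 out of every term: -4q + 11·4t = 4(-q + 11t).
-q + 11t is an integer, which exhibits the divisibility.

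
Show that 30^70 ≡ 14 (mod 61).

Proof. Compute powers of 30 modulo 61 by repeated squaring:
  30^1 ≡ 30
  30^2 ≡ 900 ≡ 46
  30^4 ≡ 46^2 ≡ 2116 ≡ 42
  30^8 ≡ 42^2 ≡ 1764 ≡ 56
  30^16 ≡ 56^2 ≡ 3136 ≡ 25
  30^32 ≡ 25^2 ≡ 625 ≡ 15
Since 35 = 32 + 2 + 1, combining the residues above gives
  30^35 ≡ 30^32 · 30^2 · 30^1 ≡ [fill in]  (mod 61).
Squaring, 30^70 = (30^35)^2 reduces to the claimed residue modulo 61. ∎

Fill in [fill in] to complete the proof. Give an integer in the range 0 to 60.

21

30^32 · 30^2 · 30^1 ≡ 15 · 46 · 30 = 20700.
20700 mod 61 = 21, so 30^35 ≡ 21 (mod 61).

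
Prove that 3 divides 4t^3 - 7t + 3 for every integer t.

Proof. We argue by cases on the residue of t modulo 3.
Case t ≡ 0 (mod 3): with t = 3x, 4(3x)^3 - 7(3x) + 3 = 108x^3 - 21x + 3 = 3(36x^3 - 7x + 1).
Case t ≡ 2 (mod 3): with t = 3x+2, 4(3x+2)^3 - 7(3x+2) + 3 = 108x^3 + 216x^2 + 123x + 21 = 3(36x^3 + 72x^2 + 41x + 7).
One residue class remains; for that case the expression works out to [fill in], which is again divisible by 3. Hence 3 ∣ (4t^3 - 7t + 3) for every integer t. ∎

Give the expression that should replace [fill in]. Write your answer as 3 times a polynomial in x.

The residues treated are {0, 2}, so the missing case is t ≡ 1 (mod 3); write t = 3x+1.
Then 4(3x+1)^3 - 7(3x+1) + 3 = 108x^3 + 108x^2 + 15x = 3(36x^3 + 36x^2 + 5x).

3(36x^3 + 36x^2 + 5x)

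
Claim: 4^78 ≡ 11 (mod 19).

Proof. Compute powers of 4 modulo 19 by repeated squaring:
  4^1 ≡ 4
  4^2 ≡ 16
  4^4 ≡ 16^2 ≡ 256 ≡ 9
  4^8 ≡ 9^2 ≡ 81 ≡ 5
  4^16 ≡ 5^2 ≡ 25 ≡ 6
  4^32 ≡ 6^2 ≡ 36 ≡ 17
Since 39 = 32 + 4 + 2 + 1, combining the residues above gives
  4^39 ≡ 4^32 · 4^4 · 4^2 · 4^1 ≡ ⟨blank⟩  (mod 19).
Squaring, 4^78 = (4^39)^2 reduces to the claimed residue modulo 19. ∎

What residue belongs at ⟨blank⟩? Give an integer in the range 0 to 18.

Multiply the listed residues: 17 · 9 · 16 · 4 = 153 → 2448 → 9792.
Reducing modulo 19: 9792 = 515·19 + 7, so 4^39 ≡ 7.

7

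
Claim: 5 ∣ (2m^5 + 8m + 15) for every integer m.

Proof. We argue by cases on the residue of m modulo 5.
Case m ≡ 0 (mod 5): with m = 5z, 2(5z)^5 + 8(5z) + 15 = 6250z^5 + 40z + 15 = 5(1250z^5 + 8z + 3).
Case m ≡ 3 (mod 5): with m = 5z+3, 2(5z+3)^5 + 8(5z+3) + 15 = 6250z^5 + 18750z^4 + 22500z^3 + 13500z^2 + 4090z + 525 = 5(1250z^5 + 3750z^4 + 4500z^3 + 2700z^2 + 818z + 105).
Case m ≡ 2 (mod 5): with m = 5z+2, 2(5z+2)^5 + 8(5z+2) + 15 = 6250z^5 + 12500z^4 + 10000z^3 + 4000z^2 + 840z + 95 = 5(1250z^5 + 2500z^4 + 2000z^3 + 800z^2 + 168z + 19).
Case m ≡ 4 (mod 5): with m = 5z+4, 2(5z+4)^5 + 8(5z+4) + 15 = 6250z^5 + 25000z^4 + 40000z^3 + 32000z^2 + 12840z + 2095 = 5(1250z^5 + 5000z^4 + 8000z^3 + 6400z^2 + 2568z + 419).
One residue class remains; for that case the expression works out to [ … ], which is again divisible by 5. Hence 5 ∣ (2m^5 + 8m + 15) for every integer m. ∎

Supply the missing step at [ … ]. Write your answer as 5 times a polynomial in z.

Only m ≡ 1 (mod 5) is unaccounted for. Put m = 5z+1:
2(5z+1)^5 + 8(5z+1) + 15 expands to 6250z^5 + 6250z^4 + 2500z^3 + 500z^2 + 90z + 25,
and factoring out 5 leaves 5(1250z^5 + 1250z^4 + 500z^3 + 100z^2 + 18z + 5).

5(1250z^5 + 1250z^4 + 500z^3 + 100z^2 + 18z + 5)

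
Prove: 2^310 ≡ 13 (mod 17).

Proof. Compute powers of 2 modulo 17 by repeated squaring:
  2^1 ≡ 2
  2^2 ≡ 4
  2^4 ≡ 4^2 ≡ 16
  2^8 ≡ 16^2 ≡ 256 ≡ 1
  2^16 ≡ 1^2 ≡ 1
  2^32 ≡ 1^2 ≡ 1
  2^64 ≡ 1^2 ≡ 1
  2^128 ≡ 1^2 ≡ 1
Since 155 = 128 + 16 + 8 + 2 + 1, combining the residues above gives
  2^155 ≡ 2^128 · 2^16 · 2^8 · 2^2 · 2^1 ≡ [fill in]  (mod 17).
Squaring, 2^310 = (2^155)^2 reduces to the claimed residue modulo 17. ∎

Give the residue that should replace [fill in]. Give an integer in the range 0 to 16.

8

Multiply the listed residues: 1 · 1 · 1 · 4 · 2 = 1 → 1 → 4 → 8.
Reducing modulo 17: 8 = 0·17 + 8, so 2^155 ≡ 8.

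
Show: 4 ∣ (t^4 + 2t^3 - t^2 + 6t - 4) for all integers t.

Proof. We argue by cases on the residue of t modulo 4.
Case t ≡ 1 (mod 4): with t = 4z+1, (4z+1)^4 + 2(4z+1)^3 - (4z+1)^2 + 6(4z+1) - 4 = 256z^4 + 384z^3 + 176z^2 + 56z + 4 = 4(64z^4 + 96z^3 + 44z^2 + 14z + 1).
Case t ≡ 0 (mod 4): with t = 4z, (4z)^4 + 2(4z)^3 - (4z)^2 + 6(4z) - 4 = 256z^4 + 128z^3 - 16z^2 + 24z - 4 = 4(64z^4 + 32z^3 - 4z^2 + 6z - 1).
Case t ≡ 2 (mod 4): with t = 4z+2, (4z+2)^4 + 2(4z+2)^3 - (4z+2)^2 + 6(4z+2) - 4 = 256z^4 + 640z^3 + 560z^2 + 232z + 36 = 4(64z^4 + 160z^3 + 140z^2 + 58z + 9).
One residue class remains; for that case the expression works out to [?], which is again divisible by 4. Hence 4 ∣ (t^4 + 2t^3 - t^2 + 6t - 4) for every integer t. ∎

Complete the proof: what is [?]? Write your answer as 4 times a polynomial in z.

4(64z^4 + 224z^3 + 284z^2 + 162z + 35)

The residues treated are {1, 0, 2}, so the missing case is t ≡ 3 (mod 4); write t = 4z+3.
Then (4z+3)^4 + 2(4z+3)^3 - (4z+3)^2 + 6(4z+3) - 4 = 256z^4 + 896z^3 + 1136z^2 + 648z + 140 = 4(64z^4 + 224z^3 + 284z^2 + 162z + 35).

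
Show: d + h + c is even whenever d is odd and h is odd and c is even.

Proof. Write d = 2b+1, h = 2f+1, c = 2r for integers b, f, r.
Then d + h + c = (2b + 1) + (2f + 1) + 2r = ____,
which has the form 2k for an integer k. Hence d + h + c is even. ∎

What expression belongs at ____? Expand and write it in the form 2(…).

(2b + 1) + (2f + 1) + 2r = 2b + 2f + 2r + 2
= 2(b + f + r + 1).
Since b + f + r + 1 is an integer, the sum is of the form 2k for an integer k.

2(b + f + r + 1)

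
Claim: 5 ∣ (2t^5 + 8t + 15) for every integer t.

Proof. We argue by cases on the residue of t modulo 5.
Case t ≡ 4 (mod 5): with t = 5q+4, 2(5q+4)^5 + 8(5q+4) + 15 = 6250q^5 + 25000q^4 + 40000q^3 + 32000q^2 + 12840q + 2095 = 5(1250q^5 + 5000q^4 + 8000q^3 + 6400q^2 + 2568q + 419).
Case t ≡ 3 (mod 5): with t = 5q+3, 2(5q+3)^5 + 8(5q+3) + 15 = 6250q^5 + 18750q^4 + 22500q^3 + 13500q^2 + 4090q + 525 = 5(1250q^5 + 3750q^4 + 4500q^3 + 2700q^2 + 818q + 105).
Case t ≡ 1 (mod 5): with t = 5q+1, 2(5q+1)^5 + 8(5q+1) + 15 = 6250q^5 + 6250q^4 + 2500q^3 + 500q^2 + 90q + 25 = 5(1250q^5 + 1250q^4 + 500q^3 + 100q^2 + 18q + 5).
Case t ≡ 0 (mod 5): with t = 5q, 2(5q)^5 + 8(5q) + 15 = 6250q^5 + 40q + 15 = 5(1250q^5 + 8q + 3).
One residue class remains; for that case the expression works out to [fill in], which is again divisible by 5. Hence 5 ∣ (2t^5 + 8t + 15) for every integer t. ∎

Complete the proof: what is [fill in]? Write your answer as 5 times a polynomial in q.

5(1250q^5 + 2500q^4 + 2000q^3 + 800q^2 + 168q + 19)

Only t ≡ 2 (mod 5) is unaccounted for. Put t = 5q+2:
2(5q+2)^5 + 8(5q+2) + 15 expands to 6250q^5 + 12500q^4 + 10000q^3 + 4000q^2 + 840q + 95,
and factoring out 5 leaves 5(1250q^5 + 2500q^4 + 2000q^3 + 800q^2 + 168q + 19).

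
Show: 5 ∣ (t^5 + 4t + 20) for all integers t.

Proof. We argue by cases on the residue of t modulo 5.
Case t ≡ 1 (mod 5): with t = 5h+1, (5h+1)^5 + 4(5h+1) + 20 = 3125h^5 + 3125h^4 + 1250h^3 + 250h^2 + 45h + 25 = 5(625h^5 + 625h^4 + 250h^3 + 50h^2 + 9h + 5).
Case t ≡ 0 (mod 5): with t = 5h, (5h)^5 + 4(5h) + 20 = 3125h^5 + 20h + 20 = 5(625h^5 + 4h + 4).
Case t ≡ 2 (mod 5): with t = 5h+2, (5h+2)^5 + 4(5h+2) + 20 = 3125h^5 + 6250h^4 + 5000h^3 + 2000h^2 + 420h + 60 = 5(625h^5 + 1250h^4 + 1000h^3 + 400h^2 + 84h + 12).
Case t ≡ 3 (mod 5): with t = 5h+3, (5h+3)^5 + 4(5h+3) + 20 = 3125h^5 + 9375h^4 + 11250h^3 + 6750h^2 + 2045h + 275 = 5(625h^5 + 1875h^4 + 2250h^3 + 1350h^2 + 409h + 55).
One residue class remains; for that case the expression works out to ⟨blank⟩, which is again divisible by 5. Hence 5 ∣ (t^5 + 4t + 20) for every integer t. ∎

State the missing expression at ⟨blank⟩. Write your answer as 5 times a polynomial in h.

Only t ≡ 4 (mod 5) is unaccounted for. Put t = 5h+4:
(5h+4)^5 + 4(5h+4) + 20 expands to 3125h^5 + 12500h^4 + 20000h^3 + 16000h^2 + 6420h + 1060,
and factoring out 5 leaves 5(625h^5 + 2500h^4 + 4000h^3 + 3200h^2 + 1284h + 212).

5(625h^5 + 2500h^4 + 4000h^3 + 3200h^2 + 1284h + 212)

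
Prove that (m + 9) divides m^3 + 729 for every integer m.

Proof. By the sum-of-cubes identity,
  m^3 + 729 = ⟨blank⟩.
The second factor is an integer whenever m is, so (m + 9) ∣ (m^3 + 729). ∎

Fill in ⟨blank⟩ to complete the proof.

(m + 9)(m^2 - 9m + 81)

Polynomial division of m^3 + 729 by m + 9 leaves remainder 0 and quotient m^2 - 9m + 81.
Hence m^3 + 729 = (m + 9)(m^2 - 9m + 81).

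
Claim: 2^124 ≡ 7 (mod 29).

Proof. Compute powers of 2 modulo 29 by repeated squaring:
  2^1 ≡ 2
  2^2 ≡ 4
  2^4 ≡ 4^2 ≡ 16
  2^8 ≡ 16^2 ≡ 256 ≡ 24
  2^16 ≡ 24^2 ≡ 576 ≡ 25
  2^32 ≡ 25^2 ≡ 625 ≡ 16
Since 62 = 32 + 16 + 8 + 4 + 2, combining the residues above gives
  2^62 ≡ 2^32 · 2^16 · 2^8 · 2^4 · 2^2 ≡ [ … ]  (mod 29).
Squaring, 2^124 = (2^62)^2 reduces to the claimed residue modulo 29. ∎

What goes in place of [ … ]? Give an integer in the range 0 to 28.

Multiply the listed residues: 16 · 25 · 24 · 16 · 4 = 400 → 9600 → 153600 → 614400.
Reducing modulo 29: 614400 = 21186·29 + 6, so 2^62 ≡ 6.

6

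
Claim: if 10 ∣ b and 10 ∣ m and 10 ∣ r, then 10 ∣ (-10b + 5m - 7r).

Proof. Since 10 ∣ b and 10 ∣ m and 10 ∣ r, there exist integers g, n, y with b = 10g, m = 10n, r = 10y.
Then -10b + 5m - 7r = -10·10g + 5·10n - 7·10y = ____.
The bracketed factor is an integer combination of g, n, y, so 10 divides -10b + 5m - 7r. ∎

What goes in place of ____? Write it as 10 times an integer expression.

Pull the common 10 out of every term: -10·10g + 5·10n - 7·10y = 10(-10g + 5n - 7y).
-10g + 5n - 7y is an integer, which exhibits the divisibility.

10(-10g + 5n - 7y)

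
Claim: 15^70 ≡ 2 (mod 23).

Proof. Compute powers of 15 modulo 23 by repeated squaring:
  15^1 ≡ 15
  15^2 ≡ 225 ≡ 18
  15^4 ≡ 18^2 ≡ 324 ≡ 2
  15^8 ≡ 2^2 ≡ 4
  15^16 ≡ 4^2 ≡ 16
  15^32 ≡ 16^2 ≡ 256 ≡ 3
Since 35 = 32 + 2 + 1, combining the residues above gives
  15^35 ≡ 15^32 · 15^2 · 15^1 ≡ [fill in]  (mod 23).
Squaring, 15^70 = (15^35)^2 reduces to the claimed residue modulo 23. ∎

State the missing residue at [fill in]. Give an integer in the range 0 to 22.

Multiply the listed residues: 3 · 18 · 15 = 54 → 810.
Reducing modulo 23: 810 = 35·23 + 5, so 15^35 ≡ 5.

5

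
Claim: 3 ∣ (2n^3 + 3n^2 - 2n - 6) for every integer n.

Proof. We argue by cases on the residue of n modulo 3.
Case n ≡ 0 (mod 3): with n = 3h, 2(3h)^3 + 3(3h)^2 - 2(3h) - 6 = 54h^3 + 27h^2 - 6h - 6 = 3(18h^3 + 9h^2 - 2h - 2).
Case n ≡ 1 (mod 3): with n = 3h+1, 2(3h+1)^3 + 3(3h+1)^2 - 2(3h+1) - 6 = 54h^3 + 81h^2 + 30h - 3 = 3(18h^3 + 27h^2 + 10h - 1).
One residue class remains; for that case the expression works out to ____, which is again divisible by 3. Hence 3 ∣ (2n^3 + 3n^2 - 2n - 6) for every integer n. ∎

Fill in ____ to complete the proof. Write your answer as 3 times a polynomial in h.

3(18h^3 + 45h^2 + 34h + 6)

The residues treated are {0, 1}, so the missing case is n ≡ 2 (mod 3); write n = 3h+2.
Then 2(3h+2)^3 + 3(3h+2)^2 - 2(3h+2) - 6 = 54h^3 + 135h^2 + 102h + 18 = 3(18h^3 + 45h^2 + 34h + 6).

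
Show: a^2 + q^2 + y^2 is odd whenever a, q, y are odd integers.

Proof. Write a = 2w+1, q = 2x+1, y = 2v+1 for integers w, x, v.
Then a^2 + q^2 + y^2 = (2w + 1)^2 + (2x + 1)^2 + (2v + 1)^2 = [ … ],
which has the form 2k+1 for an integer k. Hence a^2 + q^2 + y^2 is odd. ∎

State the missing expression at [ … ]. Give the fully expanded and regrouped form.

(2w + 1)^2 + (2x + 1)^2 + (2v + 1)^2 = 4v^2 + 4v + 4w^2 + 4w + 4x^2 + 4x + 3
= 2(2v^2 + 2v + 2w^2 + 2w + 2x^2 + 2x + 1) + 1.
Since 2v^2 + 2v + 2w^2 + 2w + 2x^2 + 2x + 1 is an integer, the sum of squares is of the form 2k+1 for an integer k.

2(2v^2 + 2v + 2w^2 + 2w + 2x^2 + 2x + 1) + 1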